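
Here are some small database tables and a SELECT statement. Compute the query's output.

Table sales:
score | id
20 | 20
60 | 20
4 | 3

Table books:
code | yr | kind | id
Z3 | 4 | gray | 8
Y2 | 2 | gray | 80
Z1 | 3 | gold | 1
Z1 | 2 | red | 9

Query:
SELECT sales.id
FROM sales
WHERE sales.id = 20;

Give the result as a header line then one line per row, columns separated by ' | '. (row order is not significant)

After WHERE (2 rows):
sales.score | sales.id
20 | 20
60 | 20
After SELECT (2 rows):
sales.id
20
20

== RESULT ==
sales.id
20
20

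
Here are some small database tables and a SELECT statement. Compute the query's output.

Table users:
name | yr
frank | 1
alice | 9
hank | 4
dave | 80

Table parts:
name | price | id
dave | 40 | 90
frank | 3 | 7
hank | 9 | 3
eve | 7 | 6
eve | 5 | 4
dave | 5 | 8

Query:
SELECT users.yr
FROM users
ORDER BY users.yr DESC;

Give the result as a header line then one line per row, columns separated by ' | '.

After SELECT (4 rows):
users.yr
1
9
4
80
After ORDER BY (4 rows):
users.yr
80
9
4
1

== RESULT ==
users.yr
80
9
4
1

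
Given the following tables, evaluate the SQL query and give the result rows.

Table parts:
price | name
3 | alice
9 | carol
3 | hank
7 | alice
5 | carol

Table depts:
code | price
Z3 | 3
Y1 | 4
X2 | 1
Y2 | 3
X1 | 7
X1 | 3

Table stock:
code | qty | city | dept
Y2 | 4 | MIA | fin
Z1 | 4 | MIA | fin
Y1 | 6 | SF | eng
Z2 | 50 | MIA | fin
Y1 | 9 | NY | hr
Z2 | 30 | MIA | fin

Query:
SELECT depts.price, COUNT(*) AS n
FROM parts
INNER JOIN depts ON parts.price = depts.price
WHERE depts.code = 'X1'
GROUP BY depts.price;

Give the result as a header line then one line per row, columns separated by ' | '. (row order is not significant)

== RESULT ==
depts.price | n
3 | 2
7 | 1

Derivation:
After JOIN depts (7 rows):
parts.price | parts.name | depts.code | depts.price
3 | alice | Z3 | 3
3 | alice | Y2 | 3
3 | alice | X1 | 3
3 | hank | Z3 | 3
3 | hank | Y2 | 3
3 | hank | X1 | 3
7 | alice | X1 | 7
After WHERE (3 rows):
parts.price | parts.name | depts.code | depts.price
3 | alice | X1 | 3
3 | hank | X1 | 3
7 | alice | X1 | 7
After GROUP BY (2 rows):
depts.price | n
3 | 2
7 | 1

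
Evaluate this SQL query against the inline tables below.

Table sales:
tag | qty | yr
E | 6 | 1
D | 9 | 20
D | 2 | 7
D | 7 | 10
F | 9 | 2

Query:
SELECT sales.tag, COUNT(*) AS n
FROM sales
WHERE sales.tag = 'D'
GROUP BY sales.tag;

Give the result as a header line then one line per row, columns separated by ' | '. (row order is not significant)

== RESULT ==
sales.tag | n
D | 3

Derivation:
After WHERE (3 rows):
sales.tag | sales.qty | sales.yr
D | 9 | 20
D | 2 | 7
D | 7 | 10
After GROUP BY (1 rows):
sales.tag | n
D | 3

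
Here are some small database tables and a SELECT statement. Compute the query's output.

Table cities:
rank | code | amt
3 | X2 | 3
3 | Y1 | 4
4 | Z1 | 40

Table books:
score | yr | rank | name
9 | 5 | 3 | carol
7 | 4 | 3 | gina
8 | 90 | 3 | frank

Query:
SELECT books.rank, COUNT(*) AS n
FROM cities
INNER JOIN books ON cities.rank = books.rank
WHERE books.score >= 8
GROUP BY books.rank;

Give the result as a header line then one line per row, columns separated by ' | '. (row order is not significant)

After JOIN books (6 rows):
cities.rank | cities.code | cities.amt | books.score | books.yr | books.rank | books.name
3 | X2 | 3 | 9 | 5 | 3 | carol
3 | X2 | 3 | 7 | 4 | 3 | gina
3 | X2 | 3 | 8 | 90 | 3 | frank
3 | Y1 | 4 | 9 | 5 | 3 | carol
3 | Y1 | 4 | 7 | 4 | 3 | gina
3 | Y1 | 4 | 8 | 90 | 3 | frank
After WHERE (4 rows):
cities.rank | cities.code | cities.amt | books.score | books.yr | books.rank | books.name
3 | X2 | 3 | 9 | 5 | 3 | carol
3 | X2 | 3 | 8 | 90 | 3 | frank
3 | Y1 | 4 | 9 | 5 | 3 | carol
3 | Y1 | 4 | 8 | 90 | 3 | frank
After GROUP BY (1 rows):
books.rank | n
3 | 4

== RESULT ==
books.rank | n
3 | 4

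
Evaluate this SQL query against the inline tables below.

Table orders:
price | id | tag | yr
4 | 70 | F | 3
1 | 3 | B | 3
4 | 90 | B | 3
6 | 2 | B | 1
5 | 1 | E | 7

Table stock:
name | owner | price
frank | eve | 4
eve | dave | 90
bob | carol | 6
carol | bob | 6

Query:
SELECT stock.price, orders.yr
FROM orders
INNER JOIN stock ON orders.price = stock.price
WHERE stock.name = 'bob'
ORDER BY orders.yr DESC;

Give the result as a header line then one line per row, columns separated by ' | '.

After JOIN stock (4 rows):
orders.price | orders.id | orders.tag | orders.yr | stock.name | stock.owner | stock.price
4 | 70 | F | 3 | frank | eve | 4
4 | 90 | B | 3 | frank | eve | 4
6 | 2 | B | 1 | bob | carol | 6
6 | 2 | B | 1 | carol | bob | 6
After WHERE (1 rows):
orders.price | orders.id | orders.tag | orders.yr | stock.name | stock.owner | stock.price
6 | 2 | B | 1 | bob | carol | 6
After SELECT (1 rows):
stock.price | orders.yr
6 | 1
After ORDER BY (1 rows):
stock.price | orders.yr
6 | 1

== RESULT ==
stock.price | orders.yr
6 | 1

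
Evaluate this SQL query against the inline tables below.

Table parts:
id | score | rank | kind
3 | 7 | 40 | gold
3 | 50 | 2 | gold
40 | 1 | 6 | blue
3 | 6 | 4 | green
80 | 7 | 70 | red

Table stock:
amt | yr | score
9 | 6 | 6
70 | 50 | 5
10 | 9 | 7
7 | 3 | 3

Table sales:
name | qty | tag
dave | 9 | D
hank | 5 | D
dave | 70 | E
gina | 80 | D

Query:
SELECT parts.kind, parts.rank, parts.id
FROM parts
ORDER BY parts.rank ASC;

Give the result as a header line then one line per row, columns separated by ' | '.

== RESULT ==
parts.kind | parts.rank | parts.id
gold | 2 | 3
green | 4 | 3
blue | 6 | 40
gold | 40 | 3
red | 70 | 80

Derivation:
After SELECT (5 rows):
parts.kind | parts.rank | parts.id
gold | 40 | 3
gold | 2 | 3
blue | 6 | 40
green | 4 | 3
red | 70 | 80
After ORDER BY (5 rows):
parts.kind | parts.rank | parts.id
gold | 2 | 3
green | 4 | 3
blue | 6 | 40
gold | 40 | 3
red | 70 | 80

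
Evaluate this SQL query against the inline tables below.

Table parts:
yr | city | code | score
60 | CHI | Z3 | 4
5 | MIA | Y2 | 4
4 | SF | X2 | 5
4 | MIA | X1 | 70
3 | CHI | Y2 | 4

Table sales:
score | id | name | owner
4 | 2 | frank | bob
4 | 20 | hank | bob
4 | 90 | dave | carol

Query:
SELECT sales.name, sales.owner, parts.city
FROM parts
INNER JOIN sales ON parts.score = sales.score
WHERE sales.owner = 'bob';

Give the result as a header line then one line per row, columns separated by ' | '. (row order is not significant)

== RESULT ==
sales.name | sales.owner | parts.city
frank | bob | CHI
hank | bob | CHI
frank | bob | MIA
hank | bob | MIA
frank | bob | CHI
hank | bob | CHI

Derivation:
After JOIN sales (9 rows):
parts.yr | parts.city | parts.code | parts.score | sales.score | sales.id | sales.name | sales.owner
60 | CHI | Z3 | 4 | 4 | 2 | frank | bob
60 | CHI | Z3 | 4 | 4 | 20 | hank | bob
60 | CHI | Z3 | 4 | 4 | 90 | dave | carol
5 | MIA | Y2 | 4 | 4 | 2 | frank | bob
5 | MIA | Y2 | 4 | 4 | 20 | hank | bob
5 | MIA | Y2 | 4 | 4 | 90 | dave | carol
3 | CHI | Y2 | 4 | 4 | 2 | frank | bob
3 | CHI | Y2 | 4 | 4 | 20 | hank | bob
3 | CHI | Y2 | 4 | 4 | 90 | dave | carol
After WHERE (6 rows):
parts.yr | parts.city | parts.code | parts.score | sales.score | sales.id | sales.name | sales.owner
60 | CHI | Z3 | 4 | 4 | 2 | frank | bob
60 | CHI | Z3 | 4 | 4 | 20 | hank | bob
5 | MIA | Y2 | 4 | 4 | 2 | frank | bob
5 | MIA | Y2 | 4 | 4 | 20 | hank | bob
3 | CHI | Y2 | 4 | 4 | 2 | frank | bob
3 | CHI | Y2 | 4 | 4 | 20 | hank | bob
After SELECT (6 rows):
sales.name | sales.owner | parts.city
frank | bob | CHI
hank | bob | CHI
frank | bob | MIA
hank | bob | MIA
frank | bob | CHI
hank | bob | CHI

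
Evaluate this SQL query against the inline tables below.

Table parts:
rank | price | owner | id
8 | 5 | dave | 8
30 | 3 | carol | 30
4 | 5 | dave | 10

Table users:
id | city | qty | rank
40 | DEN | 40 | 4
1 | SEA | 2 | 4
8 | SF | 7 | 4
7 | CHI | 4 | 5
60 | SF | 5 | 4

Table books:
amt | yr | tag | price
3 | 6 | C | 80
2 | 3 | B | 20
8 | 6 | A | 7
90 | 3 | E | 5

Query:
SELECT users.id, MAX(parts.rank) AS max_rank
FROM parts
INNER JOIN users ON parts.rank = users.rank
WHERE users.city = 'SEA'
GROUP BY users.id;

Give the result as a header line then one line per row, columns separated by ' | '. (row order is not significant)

After JOIN users (4 rows):
parts.rank | parts.price | parts.owner | parts.id | users.id | users.city | users.qty | users.rank
4 | 5 | dave | 10 | 40 | DEN | 40 | 4
4 | 5 | dave | 10 | 1 | SEA | 2 | 4
4 | 5 | dave | 10 | 8 | SF | 7 | 4
4 | 5 | dave | 10 | 60 | SF | 5 | 4
After WHERE (1 rows):
parts.rank | parts.price | parts.owner | parts.id | users.id | users.city | users.qty | users.rank
4 | 5 | dave | 10 | 1 | SEA | 2 | 4
After GROUP BY (1 rows):
users.id | max_rank
1 | 4

== RESULT ==
users.id | max_rank
1 | 4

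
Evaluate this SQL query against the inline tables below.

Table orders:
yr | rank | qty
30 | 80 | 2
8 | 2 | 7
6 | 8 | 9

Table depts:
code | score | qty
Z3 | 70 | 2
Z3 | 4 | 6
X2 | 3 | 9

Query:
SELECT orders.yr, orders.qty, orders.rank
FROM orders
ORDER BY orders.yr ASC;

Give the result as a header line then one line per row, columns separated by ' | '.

After SELECT (3 rows):
orders.yr | orders.qty | orders.rank
30 | 2 | 80
8 | 7 | 2
6 | 9 | 8
After ORDER BY (3 rows):
orders.yr | orders.qty | orders.rank
6 | 9 | 8
8 | 7 | 2
30 | 2 | 80

== RESULT ==
orders.yr | orders.qty | orders.rank
6 | 9 | 8
8 | 7 | 2
30 | 2 | 80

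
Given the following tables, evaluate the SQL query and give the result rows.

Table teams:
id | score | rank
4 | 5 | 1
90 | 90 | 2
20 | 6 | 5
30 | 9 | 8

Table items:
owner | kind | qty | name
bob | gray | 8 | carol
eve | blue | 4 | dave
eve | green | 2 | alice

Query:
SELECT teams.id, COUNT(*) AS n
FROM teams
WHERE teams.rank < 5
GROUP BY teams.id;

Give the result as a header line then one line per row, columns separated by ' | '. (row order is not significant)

== RESULT ==
teams.id | n
4 | 1
90 | 1

Derivation:
After WHERE (2 rows):
teams.id | teams.score | teams.rank
4 | 5 | 1
90 | 90 | 2
After GROUP BY (2 rows):
teams.id | n
4 | 1
90 | 1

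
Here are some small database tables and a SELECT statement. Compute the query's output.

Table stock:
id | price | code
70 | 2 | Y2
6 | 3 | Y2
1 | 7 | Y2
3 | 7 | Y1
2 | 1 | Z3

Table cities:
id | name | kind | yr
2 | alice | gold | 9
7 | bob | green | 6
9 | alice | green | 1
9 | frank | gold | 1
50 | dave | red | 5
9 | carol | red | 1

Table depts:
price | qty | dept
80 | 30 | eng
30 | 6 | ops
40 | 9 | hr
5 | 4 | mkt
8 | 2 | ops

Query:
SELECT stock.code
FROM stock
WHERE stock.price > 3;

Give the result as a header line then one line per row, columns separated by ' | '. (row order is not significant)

After WHERE (2 rows):
stock.id | stock.price | stock.code
1 | 7 | Y2
3 | 7 | Y1
After SELECT (2 rows):
stock.code
Y2
Y1

== RESULT ==
stock.code
Y2
Y1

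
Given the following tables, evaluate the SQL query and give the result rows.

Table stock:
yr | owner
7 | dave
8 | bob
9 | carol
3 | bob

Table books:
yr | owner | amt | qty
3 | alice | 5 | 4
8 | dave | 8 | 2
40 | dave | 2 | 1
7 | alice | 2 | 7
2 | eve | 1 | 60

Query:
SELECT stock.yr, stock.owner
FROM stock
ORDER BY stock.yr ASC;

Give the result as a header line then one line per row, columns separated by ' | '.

After SELECT (4 rows):
stock.yr | stock.owner
7 | dave
8 | bob
9 | carol
3 | bob
After ORDER BY (4 rows):
stock.yr | stock.owner
3 | bob
7 | dave
8 | bob
9 | carol

== RESULT ==
stock.yr | stock.owner
3 | bob
7 | dave
8 | bob
9 | carol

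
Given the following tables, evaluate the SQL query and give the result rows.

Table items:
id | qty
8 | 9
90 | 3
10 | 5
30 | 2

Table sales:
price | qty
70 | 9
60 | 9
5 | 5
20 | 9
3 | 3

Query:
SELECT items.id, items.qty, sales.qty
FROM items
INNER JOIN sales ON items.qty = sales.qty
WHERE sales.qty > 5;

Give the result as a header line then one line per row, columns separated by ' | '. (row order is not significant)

== RESULT ==
items.id | items.qty | sales.qty
8 | 9 | 9
8 | 9 | 9
8 | 9 | 9

Derivation:
After JOIN sales (5 rows):
items.id | items.qty | sales.price | sales.qty
8 | 9 | 70 | 9
8 | 9 | 60 | 9
8 | 9 | 20 | 9
90 | 3 | 3 | 3
10 | 5 | 5 | 5
After WHERE (3 rows):
items.id | items.qty | sales.price | sales.qty
8 | 9 | 70 | 9
8 | 9 | 60 | 9
8 | 9 | 20 | 9
After SELECT (3 rows):
items.id | items.qty | sales.qty
8 | 9 | 9
8 | 9 | 9
8 | 9 | 9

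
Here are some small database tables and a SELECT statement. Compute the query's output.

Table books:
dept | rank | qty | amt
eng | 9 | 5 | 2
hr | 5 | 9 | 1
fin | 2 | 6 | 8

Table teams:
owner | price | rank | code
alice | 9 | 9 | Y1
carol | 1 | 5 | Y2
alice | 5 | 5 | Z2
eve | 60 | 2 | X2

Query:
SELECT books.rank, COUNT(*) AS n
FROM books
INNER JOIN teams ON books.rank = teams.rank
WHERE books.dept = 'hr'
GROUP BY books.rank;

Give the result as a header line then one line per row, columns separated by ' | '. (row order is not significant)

== RESULT ==
books.rank | n
5 | 2

Derivation:
After JOIN teams (4 rows):
books.dept | books.rank | books.qty | books.amt | teams.owner | teams.price | teams.rank | teams.code
eng | 9 | 5 | 2 | alice | 9 | 9 | Y1
hr | 5 | 9 | 1 | carol | 1 | 5 | Y2
hr | 5 | 9 | 1 | alice | 5 | 5 | Z2
fin | 2 | 6 | 8 | eve | 60 | 2 | X2
After WHERE (2 rows):
books.dept | books.rank | books.qty | books.amt | teams.owner | teams.price | teams.rank | teams.code
hr | 5 | 9 | 1 | carol | 1 | 5 | Y2
hr | 5 | 9 | 1 | alice | 5 | 5 | Z2
After GROUP BY (1 rows):
books.rank | n
5 | 2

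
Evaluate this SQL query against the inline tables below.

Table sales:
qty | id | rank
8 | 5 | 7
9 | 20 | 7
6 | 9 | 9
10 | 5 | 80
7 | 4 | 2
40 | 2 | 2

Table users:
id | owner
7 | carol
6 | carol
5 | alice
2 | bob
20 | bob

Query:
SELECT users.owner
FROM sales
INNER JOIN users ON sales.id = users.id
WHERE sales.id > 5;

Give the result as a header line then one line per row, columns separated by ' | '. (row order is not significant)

== RESULT ==
users.owner
bob

Derivation:
After JOIN users (4 rows):
sales.qty | sales.id | sales.rank | users.id | users.owner
8 | 5 | 7 | 5 | alice
9 | 20 | 7 | 20 | bob
10 | 5 | 80 | 5 | alice
40 | 2 | 2 | 2 | bob
After WHERE (1 rows):
sales.qty | sales.id | sales.rank | users.id | users.owner
9 | 20 | 7 | 20 | bob
After SELECT (1 rows):
users.owner
bob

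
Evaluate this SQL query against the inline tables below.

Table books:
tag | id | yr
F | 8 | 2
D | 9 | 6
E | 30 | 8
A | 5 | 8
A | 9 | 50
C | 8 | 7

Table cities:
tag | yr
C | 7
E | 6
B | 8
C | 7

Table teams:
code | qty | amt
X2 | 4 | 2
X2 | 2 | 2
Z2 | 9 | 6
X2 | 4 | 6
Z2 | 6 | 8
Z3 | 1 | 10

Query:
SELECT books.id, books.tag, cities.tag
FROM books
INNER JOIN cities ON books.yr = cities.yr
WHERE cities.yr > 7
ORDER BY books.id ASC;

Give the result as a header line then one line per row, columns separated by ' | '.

After JOIN cities (5 rows):
books.tag | books.id | books.yr | cities.tag | cities.yr
D | 9 | 6 | E | 6
E | 30 | 8 | B | 8
A | 5 | 8 | B | 8
C | 8 | 7 | C | 7
C | 8 | 7 | C | 7
After WHERE (2 rows):
books.tag | books.id | books.yr | cities.tag | cities.yr
E | 30 | 8 | B | 8
A | 5 | 8 | B | 8
After SELECT (2 rows):
books.id | books.tag | cities.tag
30 | E | B
5 | A | B
After ORDER BY (2 rows):
books.id | books.tag | cities.tag
5 | A | B
30 | E | B

== RESULT ==
books.id | books.tag | cities.tag
5 | A | B
30 | E | B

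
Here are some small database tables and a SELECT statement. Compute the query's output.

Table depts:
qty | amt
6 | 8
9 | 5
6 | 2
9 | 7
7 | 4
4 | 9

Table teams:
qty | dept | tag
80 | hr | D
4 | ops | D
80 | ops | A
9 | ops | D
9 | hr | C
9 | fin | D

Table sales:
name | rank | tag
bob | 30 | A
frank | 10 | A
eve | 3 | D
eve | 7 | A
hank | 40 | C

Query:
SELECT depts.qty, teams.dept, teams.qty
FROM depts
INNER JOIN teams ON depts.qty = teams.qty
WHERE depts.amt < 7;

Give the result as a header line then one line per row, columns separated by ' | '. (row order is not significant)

After JOIN teams (7 rows):
depts.qty | depts.amt | teams.qty | teams.dept | teams.tag
9 | 5 | 9 | ops | D
9 | 5 | 9 | hr | C
9 | 5 | 9 | fin | D
9 | 7 | 9 | ops | D
9 | 7 | 9 | hr | C
9 | 7 | 9 | fin | D
4 | 9 | 4 | ops | D
After WHERE (3 rows):
depts.qty | depts.amt | teams.qty | teams.dept | teams.tag
9 | 5 | 9 | ops | D
9 | 5 | 9 | hr | C
9 | 5 | 9 | fin | D
After SELECT (3 rows):
depts.qty | teams.dept | teams.qty
9 | ops | 9
9 | hr | 9
9 | fin | 9

== RESULT ==
depts.qty | teams.dept | teams.qty
9 | ops | 9
9 | hr | 9
9 | fin | 9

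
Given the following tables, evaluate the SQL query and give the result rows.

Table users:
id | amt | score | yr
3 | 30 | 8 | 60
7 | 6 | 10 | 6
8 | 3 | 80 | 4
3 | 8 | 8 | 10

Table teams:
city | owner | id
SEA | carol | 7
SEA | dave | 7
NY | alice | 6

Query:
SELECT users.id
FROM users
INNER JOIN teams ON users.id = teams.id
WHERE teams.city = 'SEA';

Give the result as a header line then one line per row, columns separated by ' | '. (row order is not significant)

== RESULT ==
users.id
7
7

Derivation:
After JOIN teams (2 rows):
users.id | users.amt | users.score | users.yr | teams.city | teams.owner | teams.id
7 | 6 | 10 | 6 | SEA | carol | 7
7 | 6 | 10 | 6 | SEA | dave | 7
After WHERE (2 rows):
users.id | users.amt | users.score | users.yr | teams.city | teams.owner | teams.id
7 | 6 | 10 | 6 | SEA | carol | 7
7 | 6 | 10 | 6 | SEA | dave | 7
After SELECT (2 rows):
users.id
7
7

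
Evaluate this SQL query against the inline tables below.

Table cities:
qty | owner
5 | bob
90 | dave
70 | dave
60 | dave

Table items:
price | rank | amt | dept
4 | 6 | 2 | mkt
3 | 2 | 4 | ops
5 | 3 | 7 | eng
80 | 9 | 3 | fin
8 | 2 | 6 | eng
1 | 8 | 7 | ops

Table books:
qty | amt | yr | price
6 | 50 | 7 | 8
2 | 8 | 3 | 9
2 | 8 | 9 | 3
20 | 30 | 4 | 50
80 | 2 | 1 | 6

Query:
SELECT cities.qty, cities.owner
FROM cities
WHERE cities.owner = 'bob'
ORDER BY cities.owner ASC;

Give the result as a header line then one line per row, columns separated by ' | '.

After WHERE (1 rows):
cities.qty | cities.owner
5 | bob
After SELECT (1 rows):
cities.qty | cities.owner
5 | bob
After ORDER BY (1 rows):
cities.qty | cities.owner
5 | bob

== RESULT ==
cities.qty | cities.owner
5 | bob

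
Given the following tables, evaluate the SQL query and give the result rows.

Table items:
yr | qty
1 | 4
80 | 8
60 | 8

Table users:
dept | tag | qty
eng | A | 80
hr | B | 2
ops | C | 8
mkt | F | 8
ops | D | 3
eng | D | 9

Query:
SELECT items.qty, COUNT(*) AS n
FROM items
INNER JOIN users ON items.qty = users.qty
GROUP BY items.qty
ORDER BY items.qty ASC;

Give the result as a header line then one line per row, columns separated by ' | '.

After JOIN users (4 rows):
items.yr | items.qty | users.dept | users.tag | users.qty
80 | 8 | ops | C | 8
80 | 8 | mkt | F | 8
60 | 8 | ops | C | 8
60 | 8 | mkt | F | 8
After GROUP BY (1 rows):
items.qty | n
8 | 4
After ORDER BY (1 rows):
items.qty | n
8 | 4

== RESULT ==
items.qty | n
8 | 4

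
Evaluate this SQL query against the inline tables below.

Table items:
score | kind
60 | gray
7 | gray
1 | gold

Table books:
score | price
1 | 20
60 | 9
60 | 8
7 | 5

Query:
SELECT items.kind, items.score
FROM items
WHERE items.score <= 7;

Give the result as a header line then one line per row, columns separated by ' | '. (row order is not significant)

After WHERE (2 rows):
items.score | items.kind
7 | gray
1 | gold
After SELECT (2 rows):
items.kind | items.score
gray | 7
gold | 1

== RESULT ==
items.kind | items.score
gray | 7
gold | 1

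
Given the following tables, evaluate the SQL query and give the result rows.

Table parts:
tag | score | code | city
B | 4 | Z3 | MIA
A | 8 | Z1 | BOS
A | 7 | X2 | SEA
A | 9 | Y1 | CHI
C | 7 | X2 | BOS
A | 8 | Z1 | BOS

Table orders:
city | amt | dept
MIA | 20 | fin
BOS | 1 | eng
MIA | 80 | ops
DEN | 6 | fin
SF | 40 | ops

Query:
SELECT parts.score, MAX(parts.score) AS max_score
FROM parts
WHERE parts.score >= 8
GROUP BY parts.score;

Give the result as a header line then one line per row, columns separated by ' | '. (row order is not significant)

== RESULT ==
parts.score | max_score
8 | 8
9 | 9

Derivation:
After WHERE (3 rows):
parts.tag | parts.score | parts.code | parts.city
A | 8 | Z1 | BOS
A | 9 | Y1 | CHI
A | 8 | Z1 | BOS
After GROUP BY (2 rows):
parts.score | max_score
8 | 8
9 | 9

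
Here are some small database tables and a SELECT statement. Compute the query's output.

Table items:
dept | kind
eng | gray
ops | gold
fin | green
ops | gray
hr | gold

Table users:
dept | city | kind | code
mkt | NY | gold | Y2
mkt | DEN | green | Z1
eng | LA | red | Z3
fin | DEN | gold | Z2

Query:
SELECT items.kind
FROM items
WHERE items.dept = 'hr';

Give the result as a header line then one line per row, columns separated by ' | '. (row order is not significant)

After WHERE (1 rows):
items.dept | items.kind
hr | gold
After SELECT (1 rows):
items.kind
gold

== RESULT ==
items.kind
gold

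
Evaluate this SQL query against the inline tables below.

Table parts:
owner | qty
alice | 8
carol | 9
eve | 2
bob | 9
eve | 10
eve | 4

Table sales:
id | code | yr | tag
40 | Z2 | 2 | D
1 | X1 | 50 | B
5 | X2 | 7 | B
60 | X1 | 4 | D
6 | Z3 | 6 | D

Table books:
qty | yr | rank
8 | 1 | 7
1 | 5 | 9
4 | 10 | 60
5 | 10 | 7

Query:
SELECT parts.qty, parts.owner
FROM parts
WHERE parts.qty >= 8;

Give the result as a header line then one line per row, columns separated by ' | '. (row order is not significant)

== RESULT ==
parts.qty | parts.owner
8 | alice
9 | carol
9 | bob
10 | eve

Derivation:
After WHERE (4 rows):
parts.owner | parts.qty
alice | 8
carol | 9
bob | 9
eve | 10
After SELECT (4 rows):
parts.qty | parts.owner
8 | alice
9 | carol
9 | bob
10 | eve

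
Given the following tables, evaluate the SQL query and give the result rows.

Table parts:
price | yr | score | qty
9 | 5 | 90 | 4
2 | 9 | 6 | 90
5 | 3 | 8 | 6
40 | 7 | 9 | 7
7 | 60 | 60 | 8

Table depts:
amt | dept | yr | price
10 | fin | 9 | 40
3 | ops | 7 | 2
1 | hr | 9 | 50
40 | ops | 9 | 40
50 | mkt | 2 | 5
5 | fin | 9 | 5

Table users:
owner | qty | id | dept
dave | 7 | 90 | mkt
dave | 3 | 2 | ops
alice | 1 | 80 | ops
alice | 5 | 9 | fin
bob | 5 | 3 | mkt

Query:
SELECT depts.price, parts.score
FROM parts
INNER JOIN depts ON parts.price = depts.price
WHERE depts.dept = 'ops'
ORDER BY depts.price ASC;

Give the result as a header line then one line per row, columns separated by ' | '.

== RESULT ==
depts.price | parts.score
2 | 6
40 | 9

Derivation:
After JOIN depts (5 rows):
parts.price | parts.yr | parts.score | parts.qty | depts.amt | depts.dept | depts.yr | depts.price
2 | 9 | 6 | 90 | 3 | ops | 7 | 2
5 | 3 | 8 | 6 | 50 | mkt | 2 | 5
5 | 3 | 8 | 6 | 5 | fin | 9 | 5
40 | 7 | 9 | 7 | 10 | fin | 9 | 40
40 | 7 | 9 | 7 | 40 | ops | 9 | 40
After WHERE (2 rows):
parts.price | parts.yr | parts.score | parts.qty | depts.amt | depts.dept | depts.yr | depts.price
2 | 9 | 6 | 90 | 3 | ops | 7 | 2
40 | 7 | 9 | 7 | 40 | ops | 9 | 40
After SELECT (2 rows):
depts.price | parts.score
2 | 6
40 | 9
After ORDER BY (2 rows):
depts.price | parts.score
2 | 6
40 | 9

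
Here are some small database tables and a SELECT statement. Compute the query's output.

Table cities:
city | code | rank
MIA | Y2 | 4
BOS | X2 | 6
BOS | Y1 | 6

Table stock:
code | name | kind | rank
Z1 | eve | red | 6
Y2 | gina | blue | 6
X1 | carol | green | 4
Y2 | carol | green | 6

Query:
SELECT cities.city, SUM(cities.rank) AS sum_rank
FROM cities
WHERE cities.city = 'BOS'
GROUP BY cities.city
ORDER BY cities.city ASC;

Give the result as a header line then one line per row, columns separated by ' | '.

== RESULT ==
cities.city | sum_rank
BOS | 12

Derivation:
After WHERE (2 rows):
cities.city | cities.code | cities.rank
BOS | X2 | 6
BOS | Y1 | 6
After GROUP BY (1 rows):
cities.city | sum_rank
BOS | 12
After ORDER BY (1 rows):
cities.city | sum_rank
BOS | 12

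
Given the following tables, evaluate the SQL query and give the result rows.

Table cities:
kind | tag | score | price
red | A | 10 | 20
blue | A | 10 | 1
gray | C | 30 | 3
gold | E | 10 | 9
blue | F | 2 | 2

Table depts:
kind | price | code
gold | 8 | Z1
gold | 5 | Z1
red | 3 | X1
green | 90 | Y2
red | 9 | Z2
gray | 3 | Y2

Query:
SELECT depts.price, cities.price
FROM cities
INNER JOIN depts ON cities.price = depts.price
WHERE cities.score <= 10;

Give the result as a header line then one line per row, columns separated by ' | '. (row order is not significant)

After JOIN depts (3 rows):
cities.kind | cities.tag | cities.score | cities.price | depts.kind | depts.price | depts.code
gray | C | 30 | 3 | red | 3 | X1
gray | C | 30 | 3 | gray | 3 | Y2
gold | E | 10 | 9 | red | 9 | Z2
After WHERE (1 rows):
cities.kind | cities.tag | cities.score | cities.price | depts.kind | depts.price | depts.code
gold | E | 10 | 9 | red | 9 | Z2
After SELECT (1 rows):
depts.price | cities.price
9 | 9

== RESULT ==
depts.price | cities.price
9 | 9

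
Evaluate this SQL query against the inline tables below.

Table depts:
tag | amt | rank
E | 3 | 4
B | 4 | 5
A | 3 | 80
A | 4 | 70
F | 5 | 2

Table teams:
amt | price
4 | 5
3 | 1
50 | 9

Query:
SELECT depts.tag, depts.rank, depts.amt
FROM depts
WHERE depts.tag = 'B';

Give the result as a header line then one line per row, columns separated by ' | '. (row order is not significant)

== RESULT ==
depts.tag | depts.rank | depts.amt
B | 5 | 4

Derivation:
After WHERE (1 rows):
depts.tag | depts.amt | depts.rank
B | 4 | 5
After SELECT (1 rows):
depts.tag | depts.rank | depts.amt
B | 5 | 4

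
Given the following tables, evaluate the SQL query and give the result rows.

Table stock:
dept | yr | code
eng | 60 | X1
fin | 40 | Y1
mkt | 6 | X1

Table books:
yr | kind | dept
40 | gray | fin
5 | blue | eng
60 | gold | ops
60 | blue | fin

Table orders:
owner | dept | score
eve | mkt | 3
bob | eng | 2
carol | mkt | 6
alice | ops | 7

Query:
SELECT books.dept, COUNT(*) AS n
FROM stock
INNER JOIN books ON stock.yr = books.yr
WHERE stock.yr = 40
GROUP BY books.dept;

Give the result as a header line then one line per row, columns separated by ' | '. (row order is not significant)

== RESULT ==
books.dept | n
fin | 1

Derivation:
After JOIN books (3 rows):
stock.dept | stock.yr | stock.code | books.yr | books.kind | books.dept
eng | 60 | X1 | 60 | gold | ops
eng | 60 | X1 | 60 | blue | fin
fin | 40 | Y1 | 40 | gray | fin
After WHERE (1 rows):
stock.dept | stock.yr | stock.code | books.yr | books.kind | books.dept
fin | 40 | Y1 | 40 | gray | fin
After GROUP BY (1 rows):
books.dept | n
fin | 1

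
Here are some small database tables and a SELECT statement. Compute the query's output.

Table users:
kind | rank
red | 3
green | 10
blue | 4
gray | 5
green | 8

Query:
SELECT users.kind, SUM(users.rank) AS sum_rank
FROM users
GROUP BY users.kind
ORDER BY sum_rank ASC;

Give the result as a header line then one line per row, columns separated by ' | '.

After GROUP BY (4 rows):
users.kind | sum_rank
red | 3
green | 18
blue | 4
gray | 5
After ORDER BY (4 rows):
users.kind | sum_rank
red | 3
blue | 4
gray | 5
green | 18

== RESULT ==
users.kind | sum_rank
red | 3
blue | 4
gray | 5
green | 18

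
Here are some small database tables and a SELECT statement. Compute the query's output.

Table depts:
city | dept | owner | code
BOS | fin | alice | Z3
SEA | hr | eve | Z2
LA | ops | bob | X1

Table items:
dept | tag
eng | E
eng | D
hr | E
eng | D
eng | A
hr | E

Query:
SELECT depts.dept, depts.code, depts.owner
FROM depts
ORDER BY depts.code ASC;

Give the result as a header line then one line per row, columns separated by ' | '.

== RESULT ==
depts.dept | depts.code | depts.owner
ops | X1 | bob
hr | Z2 | eve
fin | Z3 | alice

Derivation:
After SELECT (3 rows):
depts.dept | depts.code | depts.owner
fin | Z3 | alice
hr | Z2 | eve
ops | X1 | bob
After ORDER BY (3 rows):
depts.dept | depts.code | depts.owner
ops | X1 | bob
hr | Z2 | eve
fin | Z3 | alice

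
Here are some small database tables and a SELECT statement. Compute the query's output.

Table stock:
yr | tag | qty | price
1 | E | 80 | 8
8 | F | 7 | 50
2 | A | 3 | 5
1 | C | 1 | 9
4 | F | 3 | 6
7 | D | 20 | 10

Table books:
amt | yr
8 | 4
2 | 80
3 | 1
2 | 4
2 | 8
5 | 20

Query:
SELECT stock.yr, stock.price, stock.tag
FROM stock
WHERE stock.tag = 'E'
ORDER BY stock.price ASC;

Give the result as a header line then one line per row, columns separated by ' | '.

== RESULT ==
stock.yr | stock.price | stock.tag
1 | 8 | E

Derivation:
After WHERE (1 rows):
stock.yr | stock.tag | stock.qty | stock.price
1 | E | 80 | 8
After SELECT (1 rows):
stock.yr | stock.price | stock.tag
1 | 8 | E
After ORDER BY (1 rows):
stock.yr | stock.price | stock.tag
1 | 8 | E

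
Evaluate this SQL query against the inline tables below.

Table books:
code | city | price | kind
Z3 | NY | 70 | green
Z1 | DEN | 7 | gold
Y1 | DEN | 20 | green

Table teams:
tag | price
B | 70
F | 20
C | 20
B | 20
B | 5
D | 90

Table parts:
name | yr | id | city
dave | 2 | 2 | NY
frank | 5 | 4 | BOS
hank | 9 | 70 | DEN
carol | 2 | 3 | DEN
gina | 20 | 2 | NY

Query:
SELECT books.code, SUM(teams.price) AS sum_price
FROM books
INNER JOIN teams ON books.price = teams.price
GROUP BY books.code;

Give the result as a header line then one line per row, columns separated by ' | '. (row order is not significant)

After JOIN teams (4 rows):
books.code | books.city | books.price | books.kind | teams.tag | teams.price
Z3 | NY | 70 | green | B | 70
Y1 | DEN | 20 | green | F | 20
Y1 | DEN | 20 | green | C | 20
Y1 | DEN | 20 | green | B | 20
After GROUP BY (2 rows):
books.code | sum_price
Z3 | 70
Y1 | 60

== RESULT ==
books.code | sum_price
Z3 | 70
Y1 | 60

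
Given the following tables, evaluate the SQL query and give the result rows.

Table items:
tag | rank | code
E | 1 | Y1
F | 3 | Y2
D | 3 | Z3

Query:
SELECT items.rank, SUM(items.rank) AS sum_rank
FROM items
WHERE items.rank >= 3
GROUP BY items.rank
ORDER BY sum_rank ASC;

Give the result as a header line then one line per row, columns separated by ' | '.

After WHERE (2 rows):
items.tag | items.rank | items.code
F | 3 | Y2
D | 3 | Z3
After GROUP BY (1 rows):
items.rank | sum_rank
3 | 6
After ORDER BY (1 rows):
items.rank | sum_rank
3 | 6

== RESULT ==
items.rank | sum_rank
3 | 6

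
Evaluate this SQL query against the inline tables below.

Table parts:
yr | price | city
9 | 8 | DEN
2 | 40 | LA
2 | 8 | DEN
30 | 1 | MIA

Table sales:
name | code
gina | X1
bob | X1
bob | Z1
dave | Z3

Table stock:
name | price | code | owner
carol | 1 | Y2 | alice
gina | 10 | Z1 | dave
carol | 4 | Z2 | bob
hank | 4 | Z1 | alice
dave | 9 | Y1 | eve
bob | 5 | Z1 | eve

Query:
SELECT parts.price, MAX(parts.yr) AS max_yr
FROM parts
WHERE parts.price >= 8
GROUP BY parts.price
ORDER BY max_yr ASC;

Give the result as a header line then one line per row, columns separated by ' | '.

== RESULT ==
parts.price | max_yr
40 | 2
8 | 9

Derivation:
After WHERE (3 rows):
parts.yr | parts.price | parts.city
9 | 8 | DEN
2 | 40 | LA
2 | 8 | DEN
After GROUP BY (2 rows):
parts.price | max_yr
8 | 9
40 | 2
After ORDER BY (2 rows):
parts.price | max_yr
40 | 2
8 | 9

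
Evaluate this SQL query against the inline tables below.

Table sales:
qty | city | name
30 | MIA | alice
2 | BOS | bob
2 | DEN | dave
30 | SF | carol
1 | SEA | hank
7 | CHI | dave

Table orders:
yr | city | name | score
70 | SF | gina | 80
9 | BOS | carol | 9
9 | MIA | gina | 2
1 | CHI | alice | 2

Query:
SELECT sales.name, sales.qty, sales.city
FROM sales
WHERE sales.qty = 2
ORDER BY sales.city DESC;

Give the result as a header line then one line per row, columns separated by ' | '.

After WHERE (2 rows):
sales.qty | sales.city | sales.name
2 | BOS | bob
2 | DEN | dave
After SELECT (2 rows):
sales.name | sales.qty | sales.city
bob | 2 | BOS
dave | 2 | DEN
After ORDER BY (2 rows):
sales.name | sales.qty | sales.city
dave | 2 | DEN
bob | 2 | BOS

== RESULT ==
sales.name | sales.qty | sales.city
dave | 2 | DEN
bob | 2 | BOS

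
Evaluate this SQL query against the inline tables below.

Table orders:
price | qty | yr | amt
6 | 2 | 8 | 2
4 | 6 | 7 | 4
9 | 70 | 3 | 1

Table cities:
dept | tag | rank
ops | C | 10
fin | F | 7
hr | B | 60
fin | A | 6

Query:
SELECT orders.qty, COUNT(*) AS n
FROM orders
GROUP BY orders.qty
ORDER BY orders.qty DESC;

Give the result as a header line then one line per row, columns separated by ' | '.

== RESULT ==
orders.qty | n
70 | 1
6 | 1
2 | 1

Derivation:
After GROUP BY (3 rows):
orders.qty | n
2 | 1
6 | 1
70 | 1
After ORDER BY (3 rows):
orders.qty | n
70 | 1
6 | 1
2 | 1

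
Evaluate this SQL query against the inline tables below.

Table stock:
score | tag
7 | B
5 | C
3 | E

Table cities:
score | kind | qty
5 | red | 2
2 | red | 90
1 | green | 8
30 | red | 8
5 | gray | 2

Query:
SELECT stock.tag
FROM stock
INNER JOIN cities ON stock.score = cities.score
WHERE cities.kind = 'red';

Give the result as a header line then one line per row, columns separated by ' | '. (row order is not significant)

After JOIN cities (2 rows):
stock.score | stock.tag | cities.score | cities.kind | cities.qty
5 | C | 5 | red | 2
5 | C | 5 | gray | 2
After WHERE (1 rows):
stock.score | stock.tag | cities.score | cities.kind | cities.qty
5 | C | 5 | red | 2
After SELECT (1 rows):
stock.tag
C

== RESULT ==
stock.tag
C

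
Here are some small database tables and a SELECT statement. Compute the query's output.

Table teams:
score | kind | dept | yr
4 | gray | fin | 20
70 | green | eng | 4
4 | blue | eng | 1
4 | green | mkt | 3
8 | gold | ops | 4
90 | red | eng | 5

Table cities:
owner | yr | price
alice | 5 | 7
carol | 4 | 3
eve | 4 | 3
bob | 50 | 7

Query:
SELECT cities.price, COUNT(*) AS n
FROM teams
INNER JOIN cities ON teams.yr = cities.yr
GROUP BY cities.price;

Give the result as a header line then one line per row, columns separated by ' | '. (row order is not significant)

== RESULT ==
cities.price | n
3 | 4
7 | 1

Derivation:
After JOIN cities (5 rows):
teams.score | teams.kind | teams.dept | teams.yr | cities.owner | cities.yr | cities.price
70 | green | eng | 4 | carol | 4 | 3
70 | green | eng | 4 | eve | 4 | 3
8 | gold | ops | 4 | carol | 4 | 3
8 | gold | ops | 4 | eve | 4 | 3
90 | red | eng | 5 | alice | 5 | 7
After GROUP BY (2 rows):
cities.price | n
3 | 4
7 | 1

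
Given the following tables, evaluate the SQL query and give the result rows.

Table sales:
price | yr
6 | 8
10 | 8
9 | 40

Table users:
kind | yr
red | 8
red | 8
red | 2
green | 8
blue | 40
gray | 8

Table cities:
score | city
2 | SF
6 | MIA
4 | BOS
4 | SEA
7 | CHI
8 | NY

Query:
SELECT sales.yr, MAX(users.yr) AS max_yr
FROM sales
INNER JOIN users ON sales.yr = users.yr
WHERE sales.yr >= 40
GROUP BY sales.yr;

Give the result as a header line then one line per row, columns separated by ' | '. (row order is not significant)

After JOIN users (9 rows):
sales.price | sales.yr | users.kind | users.yr
6 | 8 | red | 8
6 | 8 | red | 8
6 | 8 | green | 8
6 | 8 | gray | 8
10 | 8 | red | 8
10 | 8 | red | 8
10 | 8 | green | 8
10 | 8 | gray | 8
9 | 40 | blue | 40
After WHERE (1 rows):
sales.price | sales.yr | users.kind | users.yr
9 | 40 | blue | 40
After GROUP BY (1 rows):
sales.yr | max_yr
40 | 40

== RESULT ==
sales.yr | max_yr
40 | 40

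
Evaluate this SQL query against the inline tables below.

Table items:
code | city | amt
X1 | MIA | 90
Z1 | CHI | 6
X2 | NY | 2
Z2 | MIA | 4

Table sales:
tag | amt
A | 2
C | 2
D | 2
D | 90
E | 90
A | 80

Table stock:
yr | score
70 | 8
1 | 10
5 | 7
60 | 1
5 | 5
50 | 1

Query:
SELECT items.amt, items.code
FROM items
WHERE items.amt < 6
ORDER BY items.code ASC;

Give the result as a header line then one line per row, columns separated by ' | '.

After WHERE (2 rows):
items.code | items.city | items.amt
X2 | NY | 2
Z2 | MIA | 4
After SELECT (2 rows):
items.amt | items.code
2 | X2
4 | Z2
After ORDER BY (2 rows):
items.amt | items.code
2 | X2
4 | Z2

== RESULT ==
items.amt | items.code
2 | X2
4 | Z2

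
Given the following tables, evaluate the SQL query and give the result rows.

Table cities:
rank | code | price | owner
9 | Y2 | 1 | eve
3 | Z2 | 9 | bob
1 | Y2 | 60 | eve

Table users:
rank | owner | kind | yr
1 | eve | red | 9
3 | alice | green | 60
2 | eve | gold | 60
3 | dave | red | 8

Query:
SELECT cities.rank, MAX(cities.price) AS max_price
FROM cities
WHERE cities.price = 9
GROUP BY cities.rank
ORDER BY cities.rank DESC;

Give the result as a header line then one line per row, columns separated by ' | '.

== RESULT ==
cities.rank | max_price
3 | 9

Derivation:
After WHERE (1 rows):
cities.rank | cities.code | cities.price | cities.owner
3 | Z2 | 9 | bob
After GROUP BY (1 rows):
cities.rank | max_price
3 | 9
After ORDER BY (1 rows):
cities.rank | max_price
3 | 9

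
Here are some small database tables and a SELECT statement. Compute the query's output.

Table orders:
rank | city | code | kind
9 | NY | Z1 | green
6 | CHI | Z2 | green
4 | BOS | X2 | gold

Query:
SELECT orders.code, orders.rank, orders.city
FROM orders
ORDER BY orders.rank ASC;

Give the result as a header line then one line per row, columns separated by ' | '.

After SELECT (3 rows):
orders.code | orders.rank | orders.city
Z1 | 9 | NY
Z2 | 6 | CHI
X2 | 4 | BOS
After ORDER BY (3 rows):
orders.code | orders.rank | orders.city
X2 | 4 | BOS
Z2 | 6 | CHI
Z1 | 9 | NY

== RESULT ==
orders.code | orders.rank | orders.city
X2 | 4 | BOS
Z2 | 6 | CHI
Z1 | 9 | NY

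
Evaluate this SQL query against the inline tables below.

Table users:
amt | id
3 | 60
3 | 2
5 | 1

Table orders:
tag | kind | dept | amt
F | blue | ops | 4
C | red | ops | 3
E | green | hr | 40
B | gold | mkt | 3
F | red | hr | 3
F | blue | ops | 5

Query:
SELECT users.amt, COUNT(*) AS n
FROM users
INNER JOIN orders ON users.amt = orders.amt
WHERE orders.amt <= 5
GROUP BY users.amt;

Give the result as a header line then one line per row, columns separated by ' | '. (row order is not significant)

== RESULT ==
users.amt | n
3 | 6
5 | 1

Derivation:
After JOIN orders (7 rows):
users.amt | users.id | orders.tag | orders.kind | orders.dept | orders.amt
3 | 60 | C | red | ops | 3
3 | 60 | B | gold | mkt | 3
3 | 60 | F | red | hr | 3
3 | 2 | C | red | ops | 3
3 | 2 | B | gold | mkt | 3
3 | 2 | F | red | hr | 3
5 | 1 | F | blue | ops | 5
After WHERE (7 rows):
users.amt | users.id | orders.tag | orders.kind | orders.dept | orders.amt
3 | 60 | C | red | ops | 3
3 | 60 | B | gold | mkt | 3
3 | 60 | F | red | hr | 3
3 | 2 | C | red | ops | 3
3 | 2 | B | gold | mkt | 3
3 | 2 | F | red | hr | 3
5 | 1 | F | blue | ops | 5
After GROUP BY (2 rows):
users.amt | n
3 | 6
5 | 1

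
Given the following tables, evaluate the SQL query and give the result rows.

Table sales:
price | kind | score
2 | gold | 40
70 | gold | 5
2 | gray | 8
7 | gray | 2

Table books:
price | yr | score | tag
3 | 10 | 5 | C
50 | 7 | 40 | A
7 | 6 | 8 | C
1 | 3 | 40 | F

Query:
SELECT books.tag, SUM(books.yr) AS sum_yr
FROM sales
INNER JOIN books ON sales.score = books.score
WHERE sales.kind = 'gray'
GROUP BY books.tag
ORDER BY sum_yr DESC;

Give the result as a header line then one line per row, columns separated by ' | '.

== RESULT ==
books.tag | sum_yr
C | 6

Derivation:
After JOIN books (4 rows):
sales.price | sales.kind | sales.score | books.price | books.yr | books.score | books.tag
2 | gold | 40 | 50 | 7 | 40 | A
2 | gold | 40 | 1 | 3 | 40 | F
70 | gold | 5 | 3 | 10 | 5 | C
2 | gray | 8 | 7 | 6 | 8 | C
After WHERE (1 rows):
sales.price | sales.kind | sales.score | books.price | books.yr | books.score | books.tag
2 | gray | 8 | 7 | 6 | 8 | C
After GROUP BY (1 rows):
books.tag | sum_yr
C | 6
After ORDER BY (1 rows):
books.tag | sum_yr
C | 6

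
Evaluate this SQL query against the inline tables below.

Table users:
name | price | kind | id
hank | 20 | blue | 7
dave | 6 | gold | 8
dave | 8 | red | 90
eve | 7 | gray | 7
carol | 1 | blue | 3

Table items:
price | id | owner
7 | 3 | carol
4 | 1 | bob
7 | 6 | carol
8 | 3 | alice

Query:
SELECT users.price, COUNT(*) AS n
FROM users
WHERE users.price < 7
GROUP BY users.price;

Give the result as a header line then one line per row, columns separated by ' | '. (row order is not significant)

== RESULT ==
users.price | n
6 | 1
1 | 1

Derivation:
After WHERE (2 rows):
users.name | users.price | users.kind | users.id
dave | 6 | gold | 8
carol | 1 | blue | 3
After GROUP BY (2 rows):
users.price | n
6 | 1
1 | 1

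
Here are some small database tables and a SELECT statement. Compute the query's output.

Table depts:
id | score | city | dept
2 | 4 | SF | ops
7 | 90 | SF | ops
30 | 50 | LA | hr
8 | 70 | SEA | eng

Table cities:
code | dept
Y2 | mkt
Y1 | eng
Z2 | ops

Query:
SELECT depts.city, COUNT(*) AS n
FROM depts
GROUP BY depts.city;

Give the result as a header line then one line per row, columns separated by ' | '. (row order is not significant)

== RESULT ==
depts.city | n
SF | 2
LA | 1
SEA | 1

Derivation:
After GROUP BY (3 rows):
depts.city | n
SF | 2
LA | 1
SEA | 1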